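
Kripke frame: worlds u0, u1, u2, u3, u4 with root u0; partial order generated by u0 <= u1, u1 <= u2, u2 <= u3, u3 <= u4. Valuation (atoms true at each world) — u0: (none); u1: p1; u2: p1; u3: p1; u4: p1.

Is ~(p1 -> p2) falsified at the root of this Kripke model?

No

u0 ||- ~(p1 -> p2): no world accessible from u0 forces p1 -> p2.
So the root u0 forces ~(p1 -> p2); the model is not a countermodel.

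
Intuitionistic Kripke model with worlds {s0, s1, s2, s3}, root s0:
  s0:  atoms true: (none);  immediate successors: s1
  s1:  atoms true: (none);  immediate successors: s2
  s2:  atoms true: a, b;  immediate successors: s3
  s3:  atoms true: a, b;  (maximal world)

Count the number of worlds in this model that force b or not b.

2

s0: does not force it — s0 does not force b or not b: neither disjunct is forced at s0.
s1: does not force it — s1 does not force b or not b: neither disjunct is forced at s1.
s2: forces it.
s3: forces it.
Worlds forcing the formula: {s2, s3}.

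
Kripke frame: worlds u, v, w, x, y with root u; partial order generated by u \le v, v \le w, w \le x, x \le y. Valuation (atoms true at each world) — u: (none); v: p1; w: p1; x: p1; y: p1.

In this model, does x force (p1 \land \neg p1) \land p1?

No

x \nVdash (p1 \land \neg p1) \land p1 since x fails p1 \land \neg p1.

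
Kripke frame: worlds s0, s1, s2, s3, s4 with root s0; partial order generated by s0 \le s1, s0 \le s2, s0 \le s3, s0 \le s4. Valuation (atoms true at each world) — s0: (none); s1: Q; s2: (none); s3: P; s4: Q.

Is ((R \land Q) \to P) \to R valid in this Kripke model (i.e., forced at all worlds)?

No

Not every world: s0 \nVdash ((R \land Q) \to P) \to R.
s0 \nVdash ((R \land Q) \to P) \to R: already at s0 itself, s0 \Vdash (R \land Q) \to P but s0 \nVdash R.
s0 lacks atom R, so s0 \nVdash R.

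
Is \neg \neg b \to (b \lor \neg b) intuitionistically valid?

No

This is a variant of double-negation elimination (deriving excluded middle from double negation), which is not intuitionistically valid.
A Kripke countermodel: worlds 0, 1; order generated by 0 \le 1; atoms true at each world — 0:{}; 1:{b}.
0 \nVdash \neg \neg b \to (b \lor \neg b): already at 0 itself, 0 \Vdash \neg \neg b but 0 \nVdash b \lor \neg b.
0 \nVdash b \lor \neg b: neither disjunct is forced at 0.
0 lacks atom b, so 0 \nVdash b.
So the root 0 does not force the formula.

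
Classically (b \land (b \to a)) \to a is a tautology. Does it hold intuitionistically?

This is modus ponens in implicational form, which is intuitionistically derivable.
If a world forces b and b \to a, then applying the implication at that world (which is accessible from itself) gives a.

Yes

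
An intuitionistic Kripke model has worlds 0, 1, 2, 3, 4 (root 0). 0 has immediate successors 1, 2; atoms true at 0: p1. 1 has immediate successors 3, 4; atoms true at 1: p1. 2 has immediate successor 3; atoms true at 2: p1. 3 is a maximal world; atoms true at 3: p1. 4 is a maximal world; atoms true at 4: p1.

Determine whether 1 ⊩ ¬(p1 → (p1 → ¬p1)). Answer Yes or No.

Yes

1 ⊩ ¬(p1 → (p1 → ¬p1)): no world accessible from 1 forces p1 → (p1 → ¬p1).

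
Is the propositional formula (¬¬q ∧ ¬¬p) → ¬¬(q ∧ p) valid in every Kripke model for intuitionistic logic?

This is the distribution of double negation over conjunction, which is intuitionistically derivable.
Assume ¬¬q, ¬¬p, and ¬(q ∧ p). From q we'd get ¬p (since q ∧ p is refuted), contradicting ¬¬p; so ¬q, contradicting ¬¬q.

Yes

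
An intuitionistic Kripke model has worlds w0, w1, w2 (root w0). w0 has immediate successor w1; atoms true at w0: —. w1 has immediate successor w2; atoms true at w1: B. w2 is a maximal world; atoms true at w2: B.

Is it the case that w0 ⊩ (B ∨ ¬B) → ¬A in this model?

w0 ⊩ (B ∨ ¬B) → ¬A: every world accessible from w0 that forces B ∨ ¬B (namely w1, w2) also forces ¬A.

Yes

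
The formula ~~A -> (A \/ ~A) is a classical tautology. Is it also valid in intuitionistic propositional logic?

No

This is a variant of double-negation elimination (deriving excluded middle from double negation), which is not intuitionistically valid.
A Kripke countermodel: worlds w0, w1; order generated by w0 <= w1; atoms true at each world — w0:{}; w1:{A}.
w0 ||-/- ~~A -> (A \/ ~A): already at w0 itself, w0 ||- ~~A but w0 ||-/- A \/ ~A.
w0 ||-/- A \/ ~A: neither disjunct is forced at w0.
w0 lacks atom A, so w0 ||-/- A.
So the root w0 does not force the formula.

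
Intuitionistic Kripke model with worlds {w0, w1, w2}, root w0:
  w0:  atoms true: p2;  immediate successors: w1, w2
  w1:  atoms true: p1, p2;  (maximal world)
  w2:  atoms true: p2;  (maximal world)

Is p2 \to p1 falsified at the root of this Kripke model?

Yes

w0 \nVdash p2 \to p1: already at w0 itself, w0 \Vdash p2 but w0 \nVdash p1.
w0 lacks atom p1, so w0 \nVdash p1.
So the root w0 does not force p2 \to p1; the model is a countermodel.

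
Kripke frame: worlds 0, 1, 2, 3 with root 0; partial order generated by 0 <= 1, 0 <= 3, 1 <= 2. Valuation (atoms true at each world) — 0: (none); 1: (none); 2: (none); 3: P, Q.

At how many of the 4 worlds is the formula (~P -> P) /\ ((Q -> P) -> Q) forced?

0: does not force it — 0 ||-/- (~P -> P) /\ ((Q -> P) -> Q) since 0 fails ~P -> P.
1: does not force it.
2: does not force it.
3: forces it.
Worlds forcing the formula: {3}.

1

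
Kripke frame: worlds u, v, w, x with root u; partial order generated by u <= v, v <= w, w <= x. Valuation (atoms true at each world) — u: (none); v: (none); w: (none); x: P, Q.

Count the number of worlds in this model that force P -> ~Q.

0

u: does not force it — u ||-/- P -> ~Q: at the accessible world x, x ||- P but x ||-/- ~Q.
v: does not force it — v ||-/- P -> ~Q: at the accessible world x, x ||- P but x ||-/- ~Q.
w: does not force it — w ||-/- P -> ~Q: at the accessible world x, x ||- P but x ||-/- ~Q.
x: does not force it.
Worlds forcing the formula: { }.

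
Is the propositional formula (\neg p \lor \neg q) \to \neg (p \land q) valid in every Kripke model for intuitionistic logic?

Yes

This is a constructively valid De Morgan direction (disjunction of negations to negated conjunction), which is intuitionistically derivable.
If \neg p holds at a world then no accessible world forces p, hence none forces p \land q; likewise for \neg q.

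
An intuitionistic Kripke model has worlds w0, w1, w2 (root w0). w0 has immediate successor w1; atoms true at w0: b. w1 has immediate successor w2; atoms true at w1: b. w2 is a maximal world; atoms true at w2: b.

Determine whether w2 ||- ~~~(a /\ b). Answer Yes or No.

Yes

w2 ||- ~~~(a /\ b): no world accessible from w2 forces ~~(a /\ b).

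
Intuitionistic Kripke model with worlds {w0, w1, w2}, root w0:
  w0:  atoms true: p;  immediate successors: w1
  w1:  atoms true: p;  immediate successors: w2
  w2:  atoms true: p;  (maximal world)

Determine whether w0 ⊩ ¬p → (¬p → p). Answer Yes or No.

Yes

w0 ⊩ ¬p → (¬p → p) vacuously: no world accessible from w0 forces the antecedent ¬p.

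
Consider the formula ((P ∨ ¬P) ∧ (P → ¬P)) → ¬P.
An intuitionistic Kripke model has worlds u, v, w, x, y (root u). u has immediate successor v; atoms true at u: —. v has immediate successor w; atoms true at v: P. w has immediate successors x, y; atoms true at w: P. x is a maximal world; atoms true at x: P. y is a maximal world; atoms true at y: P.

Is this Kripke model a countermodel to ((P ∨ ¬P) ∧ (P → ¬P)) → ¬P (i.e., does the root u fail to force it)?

u ⊩ ((P ∨ ¬P) ∧ (P → ¬P)) → ¬P vacuously: no world accessible from u forces the antecedent (P ∨ ¬P) ∧ (P → ¬P).
So the root u forces ((P ∨ ¬P) ∧ (P → ¬P)) → ¬P; the model is not a countermodel.

No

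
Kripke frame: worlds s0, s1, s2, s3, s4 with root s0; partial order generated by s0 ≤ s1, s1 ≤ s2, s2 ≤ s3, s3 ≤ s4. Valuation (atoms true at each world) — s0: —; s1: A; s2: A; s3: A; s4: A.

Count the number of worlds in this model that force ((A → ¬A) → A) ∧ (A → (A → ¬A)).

0

s0: does not force it — s0 ⊮ ((A → ¬A) → A) ∧ (A → (A → ¬A)) since s0 fails A → (A → ¬A).
s1: does not force it — s1 ⊮ ((A → ¬A) → A) ∧ (A → (A → ¬A)) since s1 fails A → (A → ¬A).
s2: does not force it.
s3: does not force it.
s4: does not force it.
Worlds forcing the formula: { }.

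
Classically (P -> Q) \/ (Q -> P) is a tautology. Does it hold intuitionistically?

This is the Gödel–Dummett linearity axiom, which is not intuitionistically valid.
A Kripke countermodel: worlds a, b, c; order generated by a <= b, a <= c; atoms true at each world — a:{}; b:{P}; c:{Q}.
a ||-/- (P -> Q) \/ (Q -> P): neither disjunct is forced at a.
a ||-/- P -> Q: at the accessible world b, b ||- P but b ||-/- Q.
b lacks atom Q, so b ||-/- Q.
So the root a does not force the formula.

No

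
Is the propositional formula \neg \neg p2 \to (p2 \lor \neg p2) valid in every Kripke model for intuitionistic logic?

This is a variant of double-negation elimination (deriving excluded middle from double negation), which is not intuitionistically valid.
A Kripke countermodel: worlds w0, w1; order generated by w0 \le w1; atoms true at each world — w0:{}; w1:{p2}.
w0 \nVdash \neg \neg p2 \to (p2 \lor \neg p2): already at w0 itself, w0 \Vdash \neg \neg p2 but w0 \nVdash p2 \lor \neg p2.
w0 \nVdash p2 \lor \neg p2: neither disjunct is forced at w0.
w0 lacks atom p2, so w0 \nVdash p2.
So the root w0 does not force the formula.

No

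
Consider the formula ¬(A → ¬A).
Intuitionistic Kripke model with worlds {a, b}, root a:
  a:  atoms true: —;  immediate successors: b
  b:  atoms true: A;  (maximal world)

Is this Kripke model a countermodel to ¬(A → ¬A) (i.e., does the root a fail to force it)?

a ⊩ ¬(A → ¬A): no world accessible from a forces A → ¬A.
So the root a forces ¬(A → ¬A); the model is not a countermodel.

No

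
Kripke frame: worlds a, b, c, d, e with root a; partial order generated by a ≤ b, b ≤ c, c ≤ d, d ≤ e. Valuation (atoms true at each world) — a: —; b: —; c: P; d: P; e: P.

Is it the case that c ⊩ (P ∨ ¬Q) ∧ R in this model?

No

c ⊮ (P ∨ ¬Q) ∧ R since c fails R.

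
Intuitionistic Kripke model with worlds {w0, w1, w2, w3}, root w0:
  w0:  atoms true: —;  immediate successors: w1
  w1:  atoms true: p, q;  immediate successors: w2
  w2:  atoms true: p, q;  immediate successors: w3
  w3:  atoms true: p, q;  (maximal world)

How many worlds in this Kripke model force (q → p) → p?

w0: does not force it — w0 ⊮ (q → p) → p: already at w0 itself, w0 ⊩ q → p but w0 ⊮ p.
w1: forces it.
w2: forces it.
w3: forces it.
Worlds forcing the formula: {w1, w2, w3}.

3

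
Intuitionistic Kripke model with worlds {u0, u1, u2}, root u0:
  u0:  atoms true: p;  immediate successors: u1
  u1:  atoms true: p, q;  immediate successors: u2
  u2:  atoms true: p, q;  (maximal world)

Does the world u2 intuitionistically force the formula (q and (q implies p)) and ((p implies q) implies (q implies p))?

Yes

u2 forces (q and (q implies p)) and ((p implies q) implies (q implies p)) since u2 forces both conjuncts.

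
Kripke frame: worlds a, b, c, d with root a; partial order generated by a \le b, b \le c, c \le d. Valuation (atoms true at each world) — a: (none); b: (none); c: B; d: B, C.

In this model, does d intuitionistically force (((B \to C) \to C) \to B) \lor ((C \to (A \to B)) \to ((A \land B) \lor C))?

d \Vdash (((B \to C) \to C) \to B) \lor ((C \to (A \to B)) \to ((A \land B) \lor C)) via the disjunct ((B \to C) \to C) \to B.

Yes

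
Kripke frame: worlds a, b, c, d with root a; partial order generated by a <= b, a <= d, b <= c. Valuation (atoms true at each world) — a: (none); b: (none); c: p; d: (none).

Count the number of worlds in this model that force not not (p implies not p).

1

a: does not force it — a does not force not not (p implies not p) since b is accessible from a and b forces not (p implies not p).
b: does not force it — b does not force not not (p implies not p) since b is accessible from b and b forces not (p implies not p).
c: does not force it.
d: forces it.
Worlds forcing the formula: {d}.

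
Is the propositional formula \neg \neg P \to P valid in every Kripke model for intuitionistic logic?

No

This is double-negation elimination, which is not intuitionistically valid.
A Kripke countermodel: worlds s0, s1; order generated by s0 \le s1; atoms true at each world — s0:{}; s1:{P}.
s0 \nVdash \neg \neg P \to P: already at s0 itself, s0 \Vdash \neg \neg P but s0 \nVdash P.
s0 lacks atom P, so s0 \nVdash P.
So the root s0 does not force the formula.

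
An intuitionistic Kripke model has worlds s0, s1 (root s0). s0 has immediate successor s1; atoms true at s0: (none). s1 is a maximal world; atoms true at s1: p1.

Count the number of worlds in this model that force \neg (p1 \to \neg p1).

s0: forces it.
s1: forces it.
Worlds forcing the formula: {s0, s1}.

2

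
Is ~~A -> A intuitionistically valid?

No

This is double-negation elimination, which is not intuitionistically valid.
A Kripke countermodel: worlds 0, 1; order generated by 0 <= 1; atoms true at each world — 0:{}; 1:{A}.
0 ||-/- ~~A -> A: already at 0 itself, 0 ||- ~~A but 0 ||-/- A.
0 lacks atom A, so 0 ||-/- A.
So the root 0 does not force the formula.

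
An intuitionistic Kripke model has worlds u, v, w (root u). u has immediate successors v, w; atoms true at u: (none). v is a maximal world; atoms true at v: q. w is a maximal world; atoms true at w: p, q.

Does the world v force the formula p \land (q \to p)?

No

v \nVdash p \land (q \to p) since v fails p.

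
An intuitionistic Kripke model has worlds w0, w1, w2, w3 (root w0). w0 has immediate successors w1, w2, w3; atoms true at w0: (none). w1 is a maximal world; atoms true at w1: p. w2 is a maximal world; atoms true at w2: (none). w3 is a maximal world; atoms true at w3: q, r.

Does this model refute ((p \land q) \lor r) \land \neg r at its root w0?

Yes

w0 \nVdash ((p \land q) \lor r) \land \neg r since w0 fails (p \land q) \lor r.
So the root w0 does not force ((p \land q) \lor r) \land \neg r; the model is a countermodel.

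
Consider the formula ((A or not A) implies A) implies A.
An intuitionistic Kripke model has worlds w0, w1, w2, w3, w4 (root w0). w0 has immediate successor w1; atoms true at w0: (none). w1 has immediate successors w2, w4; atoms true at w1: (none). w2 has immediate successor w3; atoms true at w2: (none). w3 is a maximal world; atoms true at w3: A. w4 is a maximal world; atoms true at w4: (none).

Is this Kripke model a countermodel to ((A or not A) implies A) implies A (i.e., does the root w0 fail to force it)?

Yes

w0 does not force ((A or not A) implies A) implies A: at the accessible world w2, w2 forces (A or not A) implies A but w2 does not force A.
w2 lacks atom A, so w2 does not force A.
So the root w0 does not force ((A or not A) implies A) implies A; the model is a countermodel.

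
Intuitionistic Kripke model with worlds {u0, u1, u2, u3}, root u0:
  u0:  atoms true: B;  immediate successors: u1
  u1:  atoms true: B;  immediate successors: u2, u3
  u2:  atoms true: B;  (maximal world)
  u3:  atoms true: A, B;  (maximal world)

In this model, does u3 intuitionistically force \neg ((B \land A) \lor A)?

u3 \nVdash \neg ((B \land A) \lor A) since u3 is accessible from u3 and u3 \Vdash (B \land A) \lor A.
u3 \Vdash (B \land A) \lor A via the disjunct B \land A.

No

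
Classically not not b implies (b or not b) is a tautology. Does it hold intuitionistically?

No

This is a variant of double-negation elimination (deriving excluded middle from double negation), which is not intuitionistically valid.
A Kripke countermodel: worlds 0, 1; order generated by 0 <= 1; atoms true at each world — 0:{}; 1:{b}.
0 does not force not not b implies (b or not b): already at 0 itself, 0 forces not not b but 0 does not force b or not b.
0 does not force b or not b: neither disjunct is forced at 0.
0 lacks atom b, so 0 does not force b.
So the root 0 does not force the formula.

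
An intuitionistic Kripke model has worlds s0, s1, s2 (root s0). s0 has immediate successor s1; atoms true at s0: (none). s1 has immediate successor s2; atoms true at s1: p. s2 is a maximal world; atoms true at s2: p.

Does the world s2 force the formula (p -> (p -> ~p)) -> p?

s2 ||- (p -> (p -> ~p)) -> p vacuously: no world accessible from s2 forces the antecedent p -> (p -> ~p).

Yes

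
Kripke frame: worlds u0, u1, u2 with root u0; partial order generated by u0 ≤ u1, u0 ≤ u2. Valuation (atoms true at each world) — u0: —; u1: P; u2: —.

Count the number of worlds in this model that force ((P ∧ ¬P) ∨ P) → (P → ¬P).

1

u0: does not force it — u0 ⊮ ((P ∧ ¬P) ∨ P) → (P → ¬P): at the accessible world u1, u1 ⊩ (P ∧ ¬P) ∨ P but u1 ⊮ P → ¬P.
u1: does not force it — u1 ⊮ ((P ∧ ¬P) ∨ P) → (P → ¬P): already at u1 itself, u1 ⊩ (P ∧ ¬P) ∨ P but u1 ⊮ P → ¬P.
u2: forces it.
Worlds forcing the formula: {u2}.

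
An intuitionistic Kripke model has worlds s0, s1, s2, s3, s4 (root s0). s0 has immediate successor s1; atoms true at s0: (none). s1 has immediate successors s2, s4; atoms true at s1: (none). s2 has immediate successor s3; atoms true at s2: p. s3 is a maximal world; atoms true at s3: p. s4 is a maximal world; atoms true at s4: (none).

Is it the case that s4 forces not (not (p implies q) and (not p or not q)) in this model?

Yes

s4 forces not (not (p implies q) and (not p or not q)): no world accessible from s4 forces not (p implies q) and (not p or not q).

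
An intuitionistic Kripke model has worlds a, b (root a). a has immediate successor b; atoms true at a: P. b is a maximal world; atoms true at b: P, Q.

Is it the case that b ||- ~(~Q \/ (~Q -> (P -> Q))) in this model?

b ||-/- ~(~Q \/ (~Q -> (P -> Q))) since b is accessible from b and b ||- ~Q \/ (~Q -> (P -> Q)).
b ||- ~Q \/ (~Q -> (P -> Q)) via the disjunct ~Q -> (P -> Q).

No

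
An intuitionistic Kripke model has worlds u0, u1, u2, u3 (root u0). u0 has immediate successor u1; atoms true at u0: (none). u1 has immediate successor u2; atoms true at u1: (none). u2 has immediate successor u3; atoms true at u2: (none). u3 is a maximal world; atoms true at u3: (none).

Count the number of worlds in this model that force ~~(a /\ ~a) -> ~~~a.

u0: forces it.
u1: forces it.
u2: forces it.
u3: forces it.
Worlds forcing the formula: {u0, u1, u2, u3}.

4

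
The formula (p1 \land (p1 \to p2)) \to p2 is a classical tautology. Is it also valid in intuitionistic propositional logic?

Yes

This is modus ponens in implicational form, which is intuitionistically derivable.
If a world forces p1 and p1 \to p2, then applying the implication at that world (which is accessible from itself) gives p2.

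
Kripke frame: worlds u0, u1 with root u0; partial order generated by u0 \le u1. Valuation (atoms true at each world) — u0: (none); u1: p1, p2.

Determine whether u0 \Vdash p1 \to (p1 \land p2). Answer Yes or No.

Yes

u0 \Vdash p1 \to (p1 \land p2): every world accessible from u0 that forces p1 (namely u1) also forces p1 \land p2.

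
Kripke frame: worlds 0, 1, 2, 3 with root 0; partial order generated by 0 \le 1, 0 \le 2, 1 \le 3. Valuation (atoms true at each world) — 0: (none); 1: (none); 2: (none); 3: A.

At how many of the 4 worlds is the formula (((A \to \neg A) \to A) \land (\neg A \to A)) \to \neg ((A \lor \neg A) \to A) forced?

1

0: does not force it — 0 \nVdash (((A \to \neg A) \to A) \land (\neg A \to A)) \to \neg ((A \lor \neg A) \to A): at the accessible world 1, 1 \Vdash ((A \to \neg A) \to A) \land (\neg A \to A) but 1 \nVdash \neg ((A \lor \neg A) \to A).
1: does not force it — 1 \nVdash (((A \to \neg A) \to A) \land (\neg A \to A)) \to \neg ((A \lor \neg A) \to A): already at 1 itself, 1 \Vdash ((A \to \neg A) \to A) \land (\neg A \to A) but 1 \nVdash \neg ((A \lor \neg A) \to A).
2: forces it.
3: does not force it — 3 \nVdash (((A \to \neg A) \to A) \land (\neg A \to A)) \to \neg ((A \lor \neg A) \to A): already at 3 itself, 3 \Vdash ((A \to \neg A) \to A) \land (\neg A \to A) but 3 \nVdash \neg ((A \lor \neg A) \to A).
Worlds forcing the formula: {2}.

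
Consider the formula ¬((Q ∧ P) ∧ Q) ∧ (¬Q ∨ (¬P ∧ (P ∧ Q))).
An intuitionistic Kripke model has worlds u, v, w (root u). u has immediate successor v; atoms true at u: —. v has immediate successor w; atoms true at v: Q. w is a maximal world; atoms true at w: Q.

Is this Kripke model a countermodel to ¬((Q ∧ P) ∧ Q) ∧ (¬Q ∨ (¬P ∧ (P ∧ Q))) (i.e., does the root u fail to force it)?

Yes

u ⊮ ¬((Q ∧ P) ∧ Q) ∧ (¬Q ∨ (¬P ∧ (P ∧ Q))) since u fails ¬Q ∨ (¬P ∧ (P ∧ Q)).
So the root u does not force ¬((Q ∧ P) ∧ Q) ∧ (¬Q ∨ (¬P ∧ (P ∧ Q))); the model is a countermodel.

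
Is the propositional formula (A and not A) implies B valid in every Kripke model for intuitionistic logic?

Yes

This is an instance of ex falso quodlibet, which is intuitionistically derivable.
No world can force both A and not A, so the antecedent A and not A is never forced and the implication holds vacuously at every world.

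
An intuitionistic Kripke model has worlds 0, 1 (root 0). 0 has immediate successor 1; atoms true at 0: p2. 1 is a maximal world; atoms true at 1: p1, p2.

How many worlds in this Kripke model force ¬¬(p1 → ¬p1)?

0

0: does not force it — 0 ⊮ ¬¬(p1 → ¬p1) since 0 is accessible from 0 and 0 ⊩ ¬(p1 → ¬p1).
1: does not force it — 1 ⊮ ¬¬(p1 → ¬p1) since 1 is accessible from 1 and 1 ⊩ ¬(p1 → ¬p1).
Worlds forcing the formula: { }.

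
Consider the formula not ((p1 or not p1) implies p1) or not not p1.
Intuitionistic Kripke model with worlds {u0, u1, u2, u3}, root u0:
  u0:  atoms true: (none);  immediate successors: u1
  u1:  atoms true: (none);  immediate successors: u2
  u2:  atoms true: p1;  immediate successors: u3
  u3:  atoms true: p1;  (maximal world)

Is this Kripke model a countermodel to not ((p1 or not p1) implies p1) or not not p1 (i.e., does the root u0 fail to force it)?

No

u0 forces not ((p1 or not p1) implies p1) or not not p1 via the disjunct not not p1.
So the root u0 forces not ((p1 or not p1) implies p1) or not not p1; the model is not a countermodel.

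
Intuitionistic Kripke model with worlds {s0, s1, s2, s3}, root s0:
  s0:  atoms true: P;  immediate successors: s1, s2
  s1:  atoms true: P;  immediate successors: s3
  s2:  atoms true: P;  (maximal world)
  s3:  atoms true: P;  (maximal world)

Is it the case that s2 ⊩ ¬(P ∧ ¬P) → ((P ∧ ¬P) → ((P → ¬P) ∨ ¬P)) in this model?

Yes

s2 ⊩ ¬(P ∧ ¬P) → ((P ∧ ¬P) → ((P → ¬P) ∨ ¬P)): every world accessible from s2 that forces ¬(P ∧ ¬P) (namely s2) also forces (P ∧ ¬P) → ((P → ¬P) ∨ ¬P).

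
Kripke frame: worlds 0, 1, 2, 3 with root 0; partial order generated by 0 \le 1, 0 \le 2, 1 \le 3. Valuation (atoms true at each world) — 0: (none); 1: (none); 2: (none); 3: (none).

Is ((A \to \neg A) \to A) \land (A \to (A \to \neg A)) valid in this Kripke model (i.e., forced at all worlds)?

No

Not every world: 0 \nVdash ((A \to \neg A) \to A) \land (A \to (A \to \neg A)).
0 \nVdash ((A \to \neg A) \to A) \land (A \to (A \to \neg A)) since 0 fails (A \to \neg A) \to A.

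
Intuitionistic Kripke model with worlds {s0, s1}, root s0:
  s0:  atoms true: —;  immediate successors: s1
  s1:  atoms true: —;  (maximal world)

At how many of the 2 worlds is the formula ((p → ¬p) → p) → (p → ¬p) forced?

2

s0: forces it.
s1: forces it.
Worlds forcing the formula: {s0, s1}.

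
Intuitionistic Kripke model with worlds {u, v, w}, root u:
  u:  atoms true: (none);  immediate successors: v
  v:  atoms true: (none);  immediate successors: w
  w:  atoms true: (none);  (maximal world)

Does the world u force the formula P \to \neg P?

Yes

u \Vdash P \to \neg P vacuously: no world accessible from u forces the antecedent P.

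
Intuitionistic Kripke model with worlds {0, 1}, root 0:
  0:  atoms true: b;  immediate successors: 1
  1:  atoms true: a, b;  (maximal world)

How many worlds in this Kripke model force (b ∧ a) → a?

0: forces it.
1: forces it.
Worlds forcing the formula: {0, 1}.

2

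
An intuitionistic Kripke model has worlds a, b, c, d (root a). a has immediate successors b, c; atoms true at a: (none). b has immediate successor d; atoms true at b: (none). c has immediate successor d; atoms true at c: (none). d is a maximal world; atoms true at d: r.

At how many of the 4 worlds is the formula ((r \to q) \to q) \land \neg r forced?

0

a: does not force it — a \nVdash ((r \to q) \to q) \land \neg r since a fails \neg r.
b: does not force it.
c: does not force it.
d: does not force it.
Worlds forcing the formula: { }.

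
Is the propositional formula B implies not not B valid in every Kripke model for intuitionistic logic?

This is double-negation introduction, which is intuitionistically derivable.
If a world forces B then every accessible world forces B (persistence), so none forces not B; hence not not B.

Yes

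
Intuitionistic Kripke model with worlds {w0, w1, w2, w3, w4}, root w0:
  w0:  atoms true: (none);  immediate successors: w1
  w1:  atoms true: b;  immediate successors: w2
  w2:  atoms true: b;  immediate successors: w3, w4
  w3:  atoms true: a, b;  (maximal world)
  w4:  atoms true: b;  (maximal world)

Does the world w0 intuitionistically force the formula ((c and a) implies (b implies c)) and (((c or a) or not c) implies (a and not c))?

No

w0 does not force ((c and a) implies (b implies c)) and (((c or a) or not c) implies (a and not c)) since w0 fails ((c or a) or not c) implies (a and not c).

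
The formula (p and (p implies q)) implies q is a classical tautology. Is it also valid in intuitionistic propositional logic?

This is modus ponens in implicational form, which is intuitionistically derivable.
If a world forces p and p implies q, then applying the implication at that world (which is accessible from itself) gives q.

Yes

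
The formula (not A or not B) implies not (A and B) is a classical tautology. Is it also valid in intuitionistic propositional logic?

Yes

This is a constructively valid De Morgan direction (disjunction of negations to negated conjunction), which is intuitionistically derivable.
If not A holds at a world then no accessible world forces A, hence none forces A and B; likewise for not B.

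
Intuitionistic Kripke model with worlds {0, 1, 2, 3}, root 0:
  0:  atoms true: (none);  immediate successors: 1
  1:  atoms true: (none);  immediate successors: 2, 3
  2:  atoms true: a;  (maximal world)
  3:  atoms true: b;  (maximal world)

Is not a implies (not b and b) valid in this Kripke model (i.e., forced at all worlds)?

No

Not every world: 0 does not force not a implies (not b and b).
0 does not force not a implies (not b and b): at the accessible world 3, 3 forces not a but 3 does not force not b and b.
3 does not force not b and b since 3 fails not b.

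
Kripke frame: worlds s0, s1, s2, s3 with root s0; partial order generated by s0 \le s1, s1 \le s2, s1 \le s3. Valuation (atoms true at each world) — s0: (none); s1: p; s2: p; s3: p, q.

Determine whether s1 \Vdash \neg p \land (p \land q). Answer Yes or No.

s1 \nVdash \neg p \land (p \land q) since s1 fails \neg p.

No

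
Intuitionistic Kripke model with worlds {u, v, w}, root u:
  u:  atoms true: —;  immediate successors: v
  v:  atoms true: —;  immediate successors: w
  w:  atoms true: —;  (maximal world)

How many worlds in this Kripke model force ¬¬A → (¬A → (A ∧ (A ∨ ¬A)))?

3

u: forces it.
v: forces it.
w: forces it.
Worlds forcing the formula: {u, v, w}.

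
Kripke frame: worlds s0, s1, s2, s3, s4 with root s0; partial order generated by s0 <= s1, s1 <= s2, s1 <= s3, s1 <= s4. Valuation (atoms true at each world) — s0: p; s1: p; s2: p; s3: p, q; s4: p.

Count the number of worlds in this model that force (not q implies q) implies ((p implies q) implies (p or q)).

5

s0: forces it.
s1: forces it.
s2: forces it.
s3: forces it.
s4: forces it.
Worlds forcing the formula: {s0, s1, s2, s3, s4}.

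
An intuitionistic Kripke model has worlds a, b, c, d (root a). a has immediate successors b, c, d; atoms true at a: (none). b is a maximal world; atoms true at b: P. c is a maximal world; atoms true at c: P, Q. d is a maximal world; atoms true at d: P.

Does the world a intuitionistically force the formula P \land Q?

a \nVdash P \land Q since a fails P.

No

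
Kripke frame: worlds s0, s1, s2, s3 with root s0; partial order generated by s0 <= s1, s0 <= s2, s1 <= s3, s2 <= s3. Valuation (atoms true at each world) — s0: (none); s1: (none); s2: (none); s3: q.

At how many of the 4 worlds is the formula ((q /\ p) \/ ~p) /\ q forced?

1

s0: does not force it — s0 ||-/- ((q /\ p) \/ ~p) /\ q since s0 fails q.
s1: does not force it — s1 ||-/- ((q /\ p) \/ ~p) /\ q since s1 fails q.
s2: does not force it.
s3: forces it.
Worlds forcing the formula: {s3}.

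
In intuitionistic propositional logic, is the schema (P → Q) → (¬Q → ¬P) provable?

Yes

This is the forward direction of contraposition, which is intuitionistically derivable.
Assume P → Q and ¬Q. If P held then Q would follow, contradicting ¬Q; so ¬P.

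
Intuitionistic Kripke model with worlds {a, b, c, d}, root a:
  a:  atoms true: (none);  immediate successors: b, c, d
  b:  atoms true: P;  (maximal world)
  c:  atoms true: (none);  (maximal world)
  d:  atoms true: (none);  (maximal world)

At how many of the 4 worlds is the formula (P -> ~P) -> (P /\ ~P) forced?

1

a: does not force it — a ||-/- (P -> ~P) -> (P /\ ~P): at the accessible world c, c ||- P -> ~P but c ||-/- P /\ ~P.
b: forces it.
c: does not force it.
d: does not force it.
Worlds forcing the formula: {b}.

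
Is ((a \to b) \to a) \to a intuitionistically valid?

No

This is Peirce's law, which is not intuitionistically valid.
A Kripke countermodel: worlds s0, s1; order generated by s0 \le s1; atoms true at each world — s0:{}; s1:{a}.
s0 \nVdash ((a \to b) \to a) \to a: already at s0 itself, s0 \Vdash (a \to b) \to a but s0 \nVdash a.
s0 lacks atom a, so s0 \nVdash a.
So the root s0 does not force the formula.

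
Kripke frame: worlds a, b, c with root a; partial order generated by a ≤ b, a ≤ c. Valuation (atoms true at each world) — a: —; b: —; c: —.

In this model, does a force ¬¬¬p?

a ⊩ ¬¬¬p: no world accessible from a forces ¬¬p.

Yes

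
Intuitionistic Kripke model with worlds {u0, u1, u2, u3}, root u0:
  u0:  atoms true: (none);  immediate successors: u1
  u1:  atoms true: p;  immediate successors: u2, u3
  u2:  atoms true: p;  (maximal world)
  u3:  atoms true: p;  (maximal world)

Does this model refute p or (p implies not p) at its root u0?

u0 does not force p or (p implies not p): neither disjunct is forced at u0.
u0 lacks atom p, so u0 does not force p.
So the root u0 does not force p or (p implies not p); the model is a countermodel.

Yes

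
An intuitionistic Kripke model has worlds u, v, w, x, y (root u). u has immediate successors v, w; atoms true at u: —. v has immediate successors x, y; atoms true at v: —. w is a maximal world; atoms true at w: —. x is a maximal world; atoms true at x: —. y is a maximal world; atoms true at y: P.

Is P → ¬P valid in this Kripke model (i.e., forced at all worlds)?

No

Not every world: u ⊮ P → ¬P.
u ⊮ P → ¬P: at the accessible world y, y ⊩ P but y ⊮ ¬P.
y ⊮ ¬P since y is accessible from y and y ⊩ P.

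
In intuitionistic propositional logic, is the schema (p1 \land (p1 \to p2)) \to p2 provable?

This is modus ponens in implicational form, which is intuitionistically derivable.
If a world forces p1 and p1 \to p2, then applying the implication at that world (which is accessible from itself) gives p2.

Yes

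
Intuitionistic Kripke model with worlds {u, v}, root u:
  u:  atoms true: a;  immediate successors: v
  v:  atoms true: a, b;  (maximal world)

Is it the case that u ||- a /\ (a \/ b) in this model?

u ||- a /\ (a \/ b) since u forces both conjuncts.

Yes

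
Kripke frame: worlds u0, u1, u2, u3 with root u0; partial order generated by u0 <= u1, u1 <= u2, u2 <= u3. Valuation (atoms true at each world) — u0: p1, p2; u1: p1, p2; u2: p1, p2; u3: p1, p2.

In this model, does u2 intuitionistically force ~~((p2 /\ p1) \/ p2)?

u2 ||- ~~((p2 /\ p1) \/ p2): no world accessible from u2 forces ~((p2 /\ p1) \/ p2).

Yes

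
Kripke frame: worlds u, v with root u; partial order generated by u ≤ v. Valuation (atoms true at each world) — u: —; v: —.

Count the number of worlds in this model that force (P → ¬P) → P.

u: does not force it — u ⊮ (P → ¬P) → P: already at u itself, u ⊩ P → ¬P but u ⊮ P.
v: does not force it — v ⊮ (P → ¬P) → P: already at v itself, v ⊩ P → ¬P but v ⊮ P.
Worlds forcing the formula: { }.

0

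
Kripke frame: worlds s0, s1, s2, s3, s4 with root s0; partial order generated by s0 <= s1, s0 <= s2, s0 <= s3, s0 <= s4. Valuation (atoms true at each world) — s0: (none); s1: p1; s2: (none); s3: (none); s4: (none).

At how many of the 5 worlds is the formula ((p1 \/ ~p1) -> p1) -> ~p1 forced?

s0: does not force it — s0 ||-/- ((p1 \/ ~p1) -> p1) -> ~p1: at the accessible world s1, s1 ||- (p1 \/ ~p1) -> p1 but s1 ||-/- ~p1.
s1: does not force it — s1 ||-/- ((p1 \/ ~p1) -> p1) -> ~p1: already at s1 itself, s1 ||- (p1 \/ ~p1) -> p1 but s1 ||-/- ~p1.
s2: forces it.
s3: forces it.
s4: forces it.
Worlds forcing the formula: {s2, s3, s4}.

3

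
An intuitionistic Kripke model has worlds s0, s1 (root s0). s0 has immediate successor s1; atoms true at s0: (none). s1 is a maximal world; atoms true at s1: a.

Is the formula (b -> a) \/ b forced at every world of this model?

s0 ||- (b -> a) \/ b via the disjunct b -> a.
Since the root s0 forces (b -> a) \/ b and forcing is persistent (monotone upward), every world forces it.

Yes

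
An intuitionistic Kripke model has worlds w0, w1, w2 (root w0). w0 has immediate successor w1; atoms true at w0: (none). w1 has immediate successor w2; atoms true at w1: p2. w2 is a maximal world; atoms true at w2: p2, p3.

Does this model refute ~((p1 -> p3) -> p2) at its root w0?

Yes

w0 ||-/- ~((p1 -> p3) -> p2) since w1 is accessible from w0 and w1 ||- (p1 -> p3) -> p2.
w1 ||- (p1 -> p3) -> p2: every world accessible from w1 that forces p1 -> p3 (namely w1, w2) also forces p2.
So the root w0 does not force ~((p1 -> p3) -> p2); the model is a countermodel.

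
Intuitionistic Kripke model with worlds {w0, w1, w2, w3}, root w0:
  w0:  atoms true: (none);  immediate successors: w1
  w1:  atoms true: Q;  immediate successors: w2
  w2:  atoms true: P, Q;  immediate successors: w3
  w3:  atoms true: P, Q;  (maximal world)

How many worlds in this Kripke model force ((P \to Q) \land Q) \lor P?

3

w0: does not force it — w0 \nVdash ((P \to Q) \land Q) \lor P: neither disjunct is forced at w0.
w1: forces it.
w2: forces it.
w3: forces it.
Worlds forcing the formula: {w1, w2, w3}.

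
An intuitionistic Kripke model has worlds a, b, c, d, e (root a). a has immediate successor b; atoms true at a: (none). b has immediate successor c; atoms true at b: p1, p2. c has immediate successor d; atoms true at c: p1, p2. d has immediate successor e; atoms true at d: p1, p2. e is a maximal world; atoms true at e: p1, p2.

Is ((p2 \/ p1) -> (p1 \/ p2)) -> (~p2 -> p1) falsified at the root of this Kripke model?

No

a ||- ((p2 \/ p1) -> (p1 \/ p2)) -> (~p2 -> p1): every world accessible from a that forces (p2 \/ p1) -> (p1 \/ p2) (namely a, b, c, d, e) also forces ~p2 -> p1.
So the root a forces ((p2 \/ p1) -> (p1 \/ p2)) -> (~p2 -> p1); the model is not a countermodel.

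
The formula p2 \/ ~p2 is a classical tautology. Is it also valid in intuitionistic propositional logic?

This is the law of excluded middle, which is not intuitionistically valid.
A Kripke countermodel: worlds u0, u1; order generated by u0 <= u1; atoms true at each world — u0:{}; u1:{p2}.
u0 ||-/- p2 \/ ~p2: neither disjunct is forced at u0.
u0 lacks atom p2, so u0 ||-/- p2.
So the root u0 does not force the formula.

No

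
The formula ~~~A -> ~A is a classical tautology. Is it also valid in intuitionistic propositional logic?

This is triple-negation reduction, which is intuitionistically derivable.
Assume ~~~A and suppose A. Then ~~A (double-negation introduction), contradicting ~~~A. So ~A.

Yes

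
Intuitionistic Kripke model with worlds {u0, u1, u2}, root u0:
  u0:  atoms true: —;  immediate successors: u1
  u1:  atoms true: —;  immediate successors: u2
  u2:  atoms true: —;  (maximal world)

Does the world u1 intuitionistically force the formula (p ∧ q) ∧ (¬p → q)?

No

u1 ⊮ (p ∧ q) ∧ (¬p → q) since u1 fails p ∧ q.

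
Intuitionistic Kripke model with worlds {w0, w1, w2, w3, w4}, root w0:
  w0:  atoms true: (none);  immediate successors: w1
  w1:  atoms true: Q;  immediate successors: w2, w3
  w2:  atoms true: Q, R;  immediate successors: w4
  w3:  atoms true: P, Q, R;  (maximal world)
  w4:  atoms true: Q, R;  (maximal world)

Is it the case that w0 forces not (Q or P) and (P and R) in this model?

No

w0 does not force not (Q or P) and (P and R) since w0 fails not (Q or P).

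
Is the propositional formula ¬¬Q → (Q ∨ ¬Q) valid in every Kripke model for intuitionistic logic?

No

This is a variant of double-negation elimination (deriving excluded middle from double negation), which is not intuitionistically valid.
A Kripke countermodel: worlds u0, u1; order generated by u0 ≤ u1; atoms true at each world — u0:{}; u1:{Q}.
u0 ⊮ ¬¬Q → (Q ∨ ¬Q): already at u0 itself, u0 ⊩ ¬¬Q but u0 ⊮ Q ∨ ¬Q.
u0 ⊮ Q ∨ ¬Q: neither disjunct is forced at u0.
u0 lacks atom Q, so u0 ⊮ Q.
So the root u0 does not force the formula.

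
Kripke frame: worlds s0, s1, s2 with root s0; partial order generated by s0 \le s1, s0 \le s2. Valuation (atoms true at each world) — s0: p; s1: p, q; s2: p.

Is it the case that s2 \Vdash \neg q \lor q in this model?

Yes

s2 \Vdash \neg q \lor q via the disjunct \neg q.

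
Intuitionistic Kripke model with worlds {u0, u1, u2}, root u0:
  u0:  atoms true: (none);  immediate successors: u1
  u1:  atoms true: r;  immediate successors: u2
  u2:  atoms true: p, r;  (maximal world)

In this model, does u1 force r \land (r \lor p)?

Yes

u1 \Vdash r \land (r \lor p) since u1 forces both conjuncts.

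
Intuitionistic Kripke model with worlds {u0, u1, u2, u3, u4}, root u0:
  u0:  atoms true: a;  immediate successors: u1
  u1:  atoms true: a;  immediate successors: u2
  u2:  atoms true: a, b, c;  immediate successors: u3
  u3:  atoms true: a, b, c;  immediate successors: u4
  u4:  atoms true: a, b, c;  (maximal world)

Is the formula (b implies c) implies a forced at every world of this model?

u0 forces (b implies c) implies a: every world accessible from u0 that forces b implies c (namely u0, u1, u2, u3, u4) also forces a.
Since the root u0 forces (b implies c) implies a and forcing is persistent (monotone upward), every world forces it.

Yes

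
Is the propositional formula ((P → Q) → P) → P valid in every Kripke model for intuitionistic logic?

This is Peirce's law, which is not intuitionistically valid.
A Kripke countermodel: worlds a, b; order generated by a ≤ b; atoms true at each world — a:{}; b:{P}.
a ⊮ ((P → Q) → P) → P: already at a itself, a ⊩ (P → Q) → P but a ⊮ P.
a lacks atom P, so a ⊮ P.
So the root a does not force the formula.

No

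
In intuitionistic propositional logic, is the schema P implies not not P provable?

Yes

This is double-negation introduction, which is intuitionistically derivable.
If a world forces P then every accessible world forces P (persistence), so none forces not P; hence not not P.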